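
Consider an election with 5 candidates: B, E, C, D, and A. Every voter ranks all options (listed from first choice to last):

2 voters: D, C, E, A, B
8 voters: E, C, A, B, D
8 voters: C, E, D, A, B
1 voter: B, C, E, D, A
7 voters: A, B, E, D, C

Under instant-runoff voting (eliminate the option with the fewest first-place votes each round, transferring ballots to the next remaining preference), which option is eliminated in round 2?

Round 1: B 1, E 8, C 8, D 2, A 7. Eliminate B.
Round 2: E 8, C 9, D 2, A 7. Eliminate D.

D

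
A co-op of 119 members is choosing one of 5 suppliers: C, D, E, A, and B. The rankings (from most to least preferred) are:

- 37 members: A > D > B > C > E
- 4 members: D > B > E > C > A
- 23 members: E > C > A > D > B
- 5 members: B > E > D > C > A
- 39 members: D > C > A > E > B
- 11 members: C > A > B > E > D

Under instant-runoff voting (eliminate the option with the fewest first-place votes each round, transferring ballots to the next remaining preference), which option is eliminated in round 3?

Round 1: C 11, D 43, E 23, A 37, B 5. Eliminate B.
Round 2: C 11, D 43, E 28, A 37. Eliminate C.
Round 3: D 43, E 28, A 48. Eliminate E.

E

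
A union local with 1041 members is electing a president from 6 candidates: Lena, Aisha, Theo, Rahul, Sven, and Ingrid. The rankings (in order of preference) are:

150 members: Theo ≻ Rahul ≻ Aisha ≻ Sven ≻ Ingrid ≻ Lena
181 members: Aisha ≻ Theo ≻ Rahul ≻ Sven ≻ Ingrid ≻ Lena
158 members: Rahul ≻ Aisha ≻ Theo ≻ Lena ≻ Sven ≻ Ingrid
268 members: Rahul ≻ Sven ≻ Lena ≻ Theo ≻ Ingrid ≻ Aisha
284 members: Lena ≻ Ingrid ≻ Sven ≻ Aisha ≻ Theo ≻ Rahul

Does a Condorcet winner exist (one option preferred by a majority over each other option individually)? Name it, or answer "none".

none

Checking pairwise contests:
Rahul beats Lena 757–284.
Lena beats Aisha 552–489.
Lena beats Theo 552–489.
Theo beats Rahul 615–426.
Rahul beats Sven 757–284.
Lena beats Ingrid 710–331.
Every option loses at least one head-to-head, so there is no Condorcet winner.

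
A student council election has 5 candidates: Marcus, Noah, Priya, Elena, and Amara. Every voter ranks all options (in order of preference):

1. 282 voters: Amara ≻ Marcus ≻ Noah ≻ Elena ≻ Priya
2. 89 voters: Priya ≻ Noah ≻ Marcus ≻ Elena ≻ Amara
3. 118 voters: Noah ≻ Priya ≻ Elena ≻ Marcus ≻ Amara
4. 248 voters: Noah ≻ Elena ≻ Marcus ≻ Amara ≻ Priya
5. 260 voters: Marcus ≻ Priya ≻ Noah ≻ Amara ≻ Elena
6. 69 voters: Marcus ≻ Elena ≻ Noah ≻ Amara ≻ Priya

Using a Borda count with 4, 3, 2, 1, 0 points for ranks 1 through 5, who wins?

Marcus: 282·3 + 89·2 + 118·1 + 248·2 + 260·4 + 69·4 = 2954
Noah: 282·2 + 89·3 + 118·4 + 248·4 + 260·2 + 69·2 = 2953
Priya: 282·0 + 89·4 + 118·3 + 248·0 + 260·3 + 69·0 = 1490
Elena: 282·1 + 89·1 + 118·2 + 248·3 + 260·0 + 69·3 = 1558
Amara: 282·4 + 89·0 + 118·0 + 248·1 + 260·1 + 69·1 = 1705
Marcus has the highest Borda score (2954).

Marcus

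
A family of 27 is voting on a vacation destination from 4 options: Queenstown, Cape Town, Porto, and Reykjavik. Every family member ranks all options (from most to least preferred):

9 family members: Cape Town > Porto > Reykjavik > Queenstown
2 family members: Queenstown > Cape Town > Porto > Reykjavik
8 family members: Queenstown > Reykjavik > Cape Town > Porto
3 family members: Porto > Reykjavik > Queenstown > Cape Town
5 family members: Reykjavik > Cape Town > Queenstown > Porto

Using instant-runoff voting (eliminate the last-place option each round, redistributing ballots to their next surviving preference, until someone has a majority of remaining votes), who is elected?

Round 1: Queenstown 10, Cape Town 9, Porto 3, Reykjavik 5. Eliminate Porto.
Round 2: Queenstown 10, Cape Town 9, Reykjavik 8. Eliminate Reykjavik.
Round 3: Queenstown 13, Cape Town 14. Cape Town has a majority.

Cape Town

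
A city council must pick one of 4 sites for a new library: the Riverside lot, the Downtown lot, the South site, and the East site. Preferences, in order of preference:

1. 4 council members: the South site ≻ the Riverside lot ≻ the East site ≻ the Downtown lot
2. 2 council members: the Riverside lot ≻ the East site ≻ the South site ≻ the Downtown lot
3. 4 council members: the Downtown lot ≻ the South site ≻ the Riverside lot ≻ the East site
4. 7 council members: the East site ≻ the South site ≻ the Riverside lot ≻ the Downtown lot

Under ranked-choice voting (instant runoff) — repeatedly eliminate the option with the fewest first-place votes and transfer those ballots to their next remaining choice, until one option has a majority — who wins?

Round 1: the Riverside lot 2, the Downtown lot 4, the South site 4, the East site 7. Eliminate the Riverside lot.
Round 2: the Downtown lot 4, the South site 4, the East site 9. The East site has a majority.

the East site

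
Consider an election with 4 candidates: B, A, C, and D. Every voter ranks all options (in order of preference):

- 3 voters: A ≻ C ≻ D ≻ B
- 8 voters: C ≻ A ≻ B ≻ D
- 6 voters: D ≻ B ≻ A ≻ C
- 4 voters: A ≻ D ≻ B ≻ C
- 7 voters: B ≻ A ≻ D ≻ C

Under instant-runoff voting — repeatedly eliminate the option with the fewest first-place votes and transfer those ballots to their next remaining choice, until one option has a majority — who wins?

B

Round 1: B 7, A 7, C 8, D 6. Eliminate D.
Round 2: B 13, A 7, C 8. Eliminate A.
Round 3: B 17, C 11. B has a majority.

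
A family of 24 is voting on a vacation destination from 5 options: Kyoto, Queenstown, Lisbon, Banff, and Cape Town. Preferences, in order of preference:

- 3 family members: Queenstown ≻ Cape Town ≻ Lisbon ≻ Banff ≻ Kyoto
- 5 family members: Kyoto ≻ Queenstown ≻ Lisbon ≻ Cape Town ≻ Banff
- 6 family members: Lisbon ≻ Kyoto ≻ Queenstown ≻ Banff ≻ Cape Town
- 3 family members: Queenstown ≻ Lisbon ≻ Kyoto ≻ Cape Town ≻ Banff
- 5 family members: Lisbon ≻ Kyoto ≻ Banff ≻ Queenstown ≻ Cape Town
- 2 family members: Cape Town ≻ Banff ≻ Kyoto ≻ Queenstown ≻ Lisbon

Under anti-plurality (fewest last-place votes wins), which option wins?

Last-place votes: Kyoto 3, Queenstown 0, Lisbon 2, Banff 8, Cape Town 11.
Queenstown is ranked last by the fewest voters, so Queenstown wins.

Queenstown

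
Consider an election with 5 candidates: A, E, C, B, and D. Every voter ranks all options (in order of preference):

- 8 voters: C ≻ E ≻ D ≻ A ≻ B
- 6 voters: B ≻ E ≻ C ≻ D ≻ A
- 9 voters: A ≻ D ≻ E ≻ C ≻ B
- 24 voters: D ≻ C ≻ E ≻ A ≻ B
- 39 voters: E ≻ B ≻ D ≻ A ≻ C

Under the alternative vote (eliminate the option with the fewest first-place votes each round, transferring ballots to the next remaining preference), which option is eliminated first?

B

Round 1: A 9, E 39, C 8, B 6, D 24. Eliminate B.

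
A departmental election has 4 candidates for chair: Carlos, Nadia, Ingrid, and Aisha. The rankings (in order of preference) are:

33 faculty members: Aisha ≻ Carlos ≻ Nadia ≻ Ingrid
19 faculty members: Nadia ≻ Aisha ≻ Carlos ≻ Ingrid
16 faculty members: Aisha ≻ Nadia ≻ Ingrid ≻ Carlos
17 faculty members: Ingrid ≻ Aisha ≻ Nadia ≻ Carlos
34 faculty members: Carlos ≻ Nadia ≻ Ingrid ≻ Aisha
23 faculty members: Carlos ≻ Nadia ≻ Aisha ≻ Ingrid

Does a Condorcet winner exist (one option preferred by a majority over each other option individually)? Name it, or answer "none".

Checking pairwise contests:
Aisha beats Carlos 85–57.
Carlos beats Nadia 90–52.
Carlos beats Ingrid 109–33.
Nadia beats Aisha 76–66.
Every option loses at least one head-to-head, so there is no Condorcet winner.

none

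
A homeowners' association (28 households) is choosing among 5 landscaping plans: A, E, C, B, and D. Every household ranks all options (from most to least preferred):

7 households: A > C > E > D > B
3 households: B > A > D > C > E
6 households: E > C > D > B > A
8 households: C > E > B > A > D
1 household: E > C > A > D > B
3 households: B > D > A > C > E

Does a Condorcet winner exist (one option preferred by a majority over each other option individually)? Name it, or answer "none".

C

C vs A: 15–13 for C.
C vs E: 21–7 for C.
C vs B: 22–6 for C.
C vs D: 22–6 for C.
C beats every other option head-to-head.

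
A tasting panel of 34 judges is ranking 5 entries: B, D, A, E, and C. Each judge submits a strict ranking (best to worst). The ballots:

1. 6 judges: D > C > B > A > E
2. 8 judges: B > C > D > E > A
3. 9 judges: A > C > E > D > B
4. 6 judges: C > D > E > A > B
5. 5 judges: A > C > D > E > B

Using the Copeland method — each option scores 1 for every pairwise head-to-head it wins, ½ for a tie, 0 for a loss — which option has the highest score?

C

B: loses to D, A, E, and C → score 0.
D: beats B, A, and E; loses to C → score 3.
A: beats B and E; loses to D and C → score 2.
E: beats B; loses to D, A, and C → score 1.
C: beats B, D, A, and E → score 4.
C has the best pairwise record.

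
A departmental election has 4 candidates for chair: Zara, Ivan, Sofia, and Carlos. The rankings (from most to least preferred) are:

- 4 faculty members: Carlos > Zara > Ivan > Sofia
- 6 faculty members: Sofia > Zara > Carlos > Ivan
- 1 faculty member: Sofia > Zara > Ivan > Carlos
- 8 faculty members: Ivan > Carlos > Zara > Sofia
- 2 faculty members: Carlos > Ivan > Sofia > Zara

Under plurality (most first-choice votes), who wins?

First-place votes: Zara 0, Ivan 8, Sofia 7, Carlos 6.
Ivan has the most first-place votes.

Ivan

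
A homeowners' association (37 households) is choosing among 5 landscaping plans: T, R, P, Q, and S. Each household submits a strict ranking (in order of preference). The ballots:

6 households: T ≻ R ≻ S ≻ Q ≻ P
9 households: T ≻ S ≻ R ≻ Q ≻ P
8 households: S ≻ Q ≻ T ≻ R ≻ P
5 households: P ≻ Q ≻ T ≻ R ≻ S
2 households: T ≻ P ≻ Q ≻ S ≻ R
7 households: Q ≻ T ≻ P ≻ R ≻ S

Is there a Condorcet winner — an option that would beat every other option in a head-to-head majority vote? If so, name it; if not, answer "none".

none

Checking pairwise contests:
Q beats T 20–17.
T beats R 37–0.
T beats P 32–5.
S beats Q 23–14.
T beats S 29–8.
Every option loses at least one head-to-head, so there is no Condorcet winner.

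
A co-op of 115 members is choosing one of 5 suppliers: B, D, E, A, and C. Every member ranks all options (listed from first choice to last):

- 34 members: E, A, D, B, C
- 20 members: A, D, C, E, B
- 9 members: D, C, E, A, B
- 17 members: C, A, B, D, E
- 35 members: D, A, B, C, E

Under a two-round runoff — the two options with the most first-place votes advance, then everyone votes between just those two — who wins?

D

Round 1 first-place votes: B 0, D 44, E 34, A 20, C 17.
D and E advance.
Runoff: D is preferred to E by 81 voters; E by 34.
D wins the runoff.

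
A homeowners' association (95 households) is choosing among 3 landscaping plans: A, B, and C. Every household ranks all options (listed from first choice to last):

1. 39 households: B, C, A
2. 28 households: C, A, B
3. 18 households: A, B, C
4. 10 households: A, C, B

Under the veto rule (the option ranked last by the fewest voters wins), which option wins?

Last-place votes: A 39, B 38, C 18.
C is ranked last by the fewest voters, so C wins.

C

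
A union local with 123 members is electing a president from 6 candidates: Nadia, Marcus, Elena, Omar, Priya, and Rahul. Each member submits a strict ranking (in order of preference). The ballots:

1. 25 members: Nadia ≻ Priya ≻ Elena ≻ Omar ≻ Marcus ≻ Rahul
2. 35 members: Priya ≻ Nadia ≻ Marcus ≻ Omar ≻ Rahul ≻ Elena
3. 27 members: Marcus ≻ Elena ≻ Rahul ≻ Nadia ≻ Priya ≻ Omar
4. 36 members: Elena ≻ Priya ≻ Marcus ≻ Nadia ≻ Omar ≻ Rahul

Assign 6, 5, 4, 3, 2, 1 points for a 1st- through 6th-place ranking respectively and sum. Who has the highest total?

Nadia: 25·6 + 35·5 + 27·3 + 36·3 = 514
Marcus: 25·2 + 35·4 + 27·6 + 36·4 = 496
Elena: 25·4 + 35·1 + 27·5 + 36·6 = 486
Omar: 25·3 + 35·3 + 27·1 + 36·2 = 279
Priya: 25·5 + 35·6 + 27·2 + 36·5 = 569
Rahul: 25·1 + 35·2 + 27·4 + 36·1 = 239
Priya has the highest Borda score (569).

Priya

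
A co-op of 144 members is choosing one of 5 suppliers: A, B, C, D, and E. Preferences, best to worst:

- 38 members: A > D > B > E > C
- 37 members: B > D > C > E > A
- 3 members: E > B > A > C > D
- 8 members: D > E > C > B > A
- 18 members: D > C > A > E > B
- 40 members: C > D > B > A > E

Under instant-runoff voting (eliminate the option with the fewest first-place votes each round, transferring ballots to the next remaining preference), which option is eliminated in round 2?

Round 1: A 38, B 37, C 40, D 26, E 3. Eliminate E.
Round 2: A 38, B 40, C 40, D 26. Eliminate D.

D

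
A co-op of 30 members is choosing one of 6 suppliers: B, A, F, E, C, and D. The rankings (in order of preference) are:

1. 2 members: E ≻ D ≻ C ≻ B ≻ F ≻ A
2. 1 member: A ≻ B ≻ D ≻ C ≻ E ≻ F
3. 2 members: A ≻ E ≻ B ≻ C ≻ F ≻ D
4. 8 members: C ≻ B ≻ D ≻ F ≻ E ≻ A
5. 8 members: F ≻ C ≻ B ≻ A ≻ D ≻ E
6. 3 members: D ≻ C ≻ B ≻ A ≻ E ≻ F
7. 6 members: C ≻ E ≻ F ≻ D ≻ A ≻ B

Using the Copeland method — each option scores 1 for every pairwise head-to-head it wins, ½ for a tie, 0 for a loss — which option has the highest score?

C

B: beats A, F, E, and D; loses to C → score 4.
A: loses to B, F, E, C, and D → score 0.
F: beats A, E, and D; loses to B and C → score 3.
E: beats A; loses to B, F, C, and D → score 1.
C: beats B, A, F, E, and D → score 5.
D: beats A and E; loses to B, F, and C → score 2.
C has the best pairwise record.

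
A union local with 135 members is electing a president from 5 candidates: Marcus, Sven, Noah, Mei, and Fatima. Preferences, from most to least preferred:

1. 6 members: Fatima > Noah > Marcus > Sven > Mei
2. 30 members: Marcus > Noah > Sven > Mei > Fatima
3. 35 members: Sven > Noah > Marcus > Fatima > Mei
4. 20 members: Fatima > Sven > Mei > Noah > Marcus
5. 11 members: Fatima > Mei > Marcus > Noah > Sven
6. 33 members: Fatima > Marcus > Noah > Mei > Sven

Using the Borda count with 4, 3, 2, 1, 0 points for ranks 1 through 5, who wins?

Marcus

Marcus: 6·2 + 30·4 + 35·2 + 20·0 + 11·2 + 33·3 = 323
Sven: 6·1 + 30·2 + 35·4 + 20·3 + 11·0 + 33·0 = 266
Noah: 6·3 + 30·3 + 35·3 + 20·1 + 11·1 + 33·2 = 310
Mei: 6·0 + 30·1 + 35·0 + 20·2 + 11·3 + 33·1 = 136
Fatima: 6·4 + 30·0 + 35·1 + 20·4 + 11·4 + 33·4 = 315
Marcus has the highest Borda score (323).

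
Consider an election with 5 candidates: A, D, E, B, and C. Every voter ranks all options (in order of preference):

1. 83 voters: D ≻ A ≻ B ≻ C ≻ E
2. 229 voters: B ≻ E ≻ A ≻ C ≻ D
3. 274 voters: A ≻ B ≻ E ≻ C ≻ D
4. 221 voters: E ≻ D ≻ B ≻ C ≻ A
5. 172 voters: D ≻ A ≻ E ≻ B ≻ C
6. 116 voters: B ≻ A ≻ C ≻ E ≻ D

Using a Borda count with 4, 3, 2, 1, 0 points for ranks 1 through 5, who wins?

A: 83·3 + 229·2 + 274·4 + 221·0 + 172·3 + 116·3 = 2667
D: 83·4 + 229·0 + 274·0 + 221·3 + 172·4 + 116·0 = 1683
E: 83·0 + 229·3 + 274·2 + 221·4 + 172·2 + 116·1 = 2579
B: 83·2 + 229·4 + 274·3 + 221·2 + 172·1 + 116·4 = 2982
C: 83·1 + 229·1 + 274·1 + 221·1 + 172·0 + 116·2 = 1039
B has the highest Borda score (2982).

B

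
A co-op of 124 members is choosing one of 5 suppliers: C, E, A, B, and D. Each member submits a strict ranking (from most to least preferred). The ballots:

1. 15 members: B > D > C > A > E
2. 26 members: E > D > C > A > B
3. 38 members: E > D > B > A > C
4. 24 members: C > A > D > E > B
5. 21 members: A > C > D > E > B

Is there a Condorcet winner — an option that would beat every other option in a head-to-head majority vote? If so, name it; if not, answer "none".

E vs C: 64–60 for E.
E vs A: 64–60 for E.
E vs B: 109–15 for E.
E vs D: 64–60 for E.
E beats every other option head-to-head.

E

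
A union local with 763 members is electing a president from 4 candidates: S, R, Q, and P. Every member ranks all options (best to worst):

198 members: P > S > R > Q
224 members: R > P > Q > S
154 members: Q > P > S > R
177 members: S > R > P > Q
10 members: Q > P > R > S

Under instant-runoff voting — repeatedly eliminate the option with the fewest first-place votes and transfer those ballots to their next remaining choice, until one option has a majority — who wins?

Round 1: S 177, R 224, Q 164, P 198. Eliminate Q.
Round 2: S 177, R 224, P 362. Eliminate S.
Round 3: R 401, P 362. R has a majority.

R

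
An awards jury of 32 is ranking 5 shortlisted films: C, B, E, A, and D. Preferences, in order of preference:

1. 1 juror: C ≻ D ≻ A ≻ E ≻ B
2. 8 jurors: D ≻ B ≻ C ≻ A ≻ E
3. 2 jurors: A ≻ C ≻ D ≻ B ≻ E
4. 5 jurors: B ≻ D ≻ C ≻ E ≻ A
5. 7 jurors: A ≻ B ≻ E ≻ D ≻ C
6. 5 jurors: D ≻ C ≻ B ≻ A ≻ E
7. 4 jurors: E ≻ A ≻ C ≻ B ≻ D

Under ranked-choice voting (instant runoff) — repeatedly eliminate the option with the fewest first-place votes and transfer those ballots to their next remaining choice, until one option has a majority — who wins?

D

Round 1: C 1, B 5, E 4, A 9, D 13. Eliminate C.
Round 2: B 5, E 4, A 9, D 14. Eliminate E.
Round 3: B 5, A 13, D 14. Eliminate B.
Round 4: A 13, D 19. D has a majority.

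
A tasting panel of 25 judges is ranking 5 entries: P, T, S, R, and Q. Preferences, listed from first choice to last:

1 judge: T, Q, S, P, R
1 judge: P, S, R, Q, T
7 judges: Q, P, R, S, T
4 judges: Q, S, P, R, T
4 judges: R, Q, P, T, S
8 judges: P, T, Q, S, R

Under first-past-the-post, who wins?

First-place votes: P 9, T 1, S 0, R 4, Q 11.
Q has the most first-place votes.

Q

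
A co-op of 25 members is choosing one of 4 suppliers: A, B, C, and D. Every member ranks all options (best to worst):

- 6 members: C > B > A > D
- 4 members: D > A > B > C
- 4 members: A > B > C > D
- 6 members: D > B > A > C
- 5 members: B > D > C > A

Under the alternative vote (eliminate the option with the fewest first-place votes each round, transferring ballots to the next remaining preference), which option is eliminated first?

Round 1: A 4, B 5, C 6, D 10. Eliminate A.

A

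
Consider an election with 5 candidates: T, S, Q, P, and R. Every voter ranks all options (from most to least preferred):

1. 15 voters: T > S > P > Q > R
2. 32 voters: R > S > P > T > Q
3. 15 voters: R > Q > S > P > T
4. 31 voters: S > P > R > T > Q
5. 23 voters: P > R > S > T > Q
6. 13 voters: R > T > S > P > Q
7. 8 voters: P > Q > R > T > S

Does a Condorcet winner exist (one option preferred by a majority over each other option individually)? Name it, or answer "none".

none

Checking pairwise contests:
S beats T 101–36.
R beats S 91–46.
T beats Q 114–23.
S beats P 106–31.
P beats R 77–60.
Every option loses at least one head-to-head, so there is no Condorcet winner.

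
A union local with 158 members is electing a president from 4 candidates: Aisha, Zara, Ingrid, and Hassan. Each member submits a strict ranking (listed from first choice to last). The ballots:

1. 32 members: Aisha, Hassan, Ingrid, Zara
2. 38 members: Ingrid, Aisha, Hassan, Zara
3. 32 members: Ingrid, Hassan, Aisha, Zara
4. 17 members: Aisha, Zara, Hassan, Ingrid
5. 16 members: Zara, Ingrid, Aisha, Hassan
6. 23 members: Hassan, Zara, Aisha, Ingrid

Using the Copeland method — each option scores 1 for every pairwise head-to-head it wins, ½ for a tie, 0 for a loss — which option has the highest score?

Aisha: beats Zara and Hassan; loses to Ingrid → score 2.
Zara: loses to Aisha, Ingrid, and Hassan → score 0.
Ingrid: beats Aisha, Zara, and Hassan → score 3.
Hassan: beats Zara; loses to Aisha and Ingrid → score 1.
Ingrid has the best pairwise record.

Ingrid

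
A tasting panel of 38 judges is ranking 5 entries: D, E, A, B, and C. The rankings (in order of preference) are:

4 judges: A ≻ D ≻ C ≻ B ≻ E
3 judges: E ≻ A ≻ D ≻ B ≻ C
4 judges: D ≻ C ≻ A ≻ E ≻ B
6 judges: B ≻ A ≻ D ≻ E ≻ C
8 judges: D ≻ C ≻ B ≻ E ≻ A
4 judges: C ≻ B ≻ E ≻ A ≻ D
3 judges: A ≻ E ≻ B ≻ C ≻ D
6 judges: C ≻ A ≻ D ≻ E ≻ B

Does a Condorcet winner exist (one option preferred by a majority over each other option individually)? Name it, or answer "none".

Checking pairwise contests:
A beats D 26–12.
D beats E 28–10.
C beats A 22–16.
D beats B 25–13.
D beats C 25–13.
Every option loses at least one head-to-head, so there is no Condorcet winner.

none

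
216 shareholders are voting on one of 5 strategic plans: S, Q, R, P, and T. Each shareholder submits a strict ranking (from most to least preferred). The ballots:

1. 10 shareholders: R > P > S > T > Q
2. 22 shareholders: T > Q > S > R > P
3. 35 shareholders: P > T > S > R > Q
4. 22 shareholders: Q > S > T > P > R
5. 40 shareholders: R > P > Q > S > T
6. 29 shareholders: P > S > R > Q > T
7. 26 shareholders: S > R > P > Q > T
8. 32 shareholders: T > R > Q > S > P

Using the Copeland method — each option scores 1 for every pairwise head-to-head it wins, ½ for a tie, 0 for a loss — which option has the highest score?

S: beats R and T; loses to Q and P → score 2.
Q: beats S and T; loses to R and P → score 2.
R: beats Q and P; loses to S and T → score 2.
P: beats S, Q, and T; loses to R → score 3.
T: beats R; loses to S, Q, and P → score 1.
P has the best pairwise record.

P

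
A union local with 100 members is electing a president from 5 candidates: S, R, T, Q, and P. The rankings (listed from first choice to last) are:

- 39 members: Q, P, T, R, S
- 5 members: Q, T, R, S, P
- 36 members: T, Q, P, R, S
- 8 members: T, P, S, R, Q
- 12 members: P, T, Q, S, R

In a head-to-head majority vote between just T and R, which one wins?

Voters preferring T to R: 100; preferring R to T: 0.
T wins the head-to-head.

T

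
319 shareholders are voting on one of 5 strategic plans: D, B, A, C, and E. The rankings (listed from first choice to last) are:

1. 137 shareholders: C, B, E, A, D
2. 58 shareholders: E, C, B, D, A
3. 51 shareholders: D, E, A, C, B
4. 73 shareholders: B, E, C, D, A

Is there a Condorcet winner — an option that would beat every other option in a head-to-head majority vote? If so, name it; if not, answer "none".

none

Checking pairwise contests:
B beats D 268–51.
C beats B 246–73.
D beats A 182–137.
E beats C 182–137.
B beats E 210–109.
Every option loses at least one head-to-head, so there is no Condorcet winner.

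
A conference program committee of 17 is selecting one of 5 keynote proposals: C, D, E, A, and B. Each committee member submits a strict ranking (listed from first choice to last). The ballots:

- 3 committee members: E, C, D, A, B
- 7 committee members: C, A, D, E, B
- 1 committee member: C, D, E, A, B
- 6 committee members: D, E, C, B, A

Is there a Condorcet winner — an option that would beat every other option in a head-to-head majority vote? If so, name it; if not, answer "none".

none

Checking pairwise contests:
E beats C 9–8.
C beats D 11–6.
D beats E 14–3.
C beats A 17–0.
C beats B 17–0.
Every option loses at least one head-to-head, so there is no Condorcet winner.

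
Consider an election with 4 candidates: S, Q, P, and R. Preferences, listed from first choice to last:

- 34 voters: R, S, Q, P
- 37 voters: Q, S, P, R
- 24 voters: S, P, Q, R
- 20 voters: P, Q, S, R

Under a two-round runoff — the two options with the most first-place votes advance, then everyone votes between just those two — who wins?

Q

Round 1 first-place votes: S 24, Q 37, P 20, R 34.
Q and R advance.
Runoff: Q is preferred to R by 81 voters; R by 34.
Q wins the runoff.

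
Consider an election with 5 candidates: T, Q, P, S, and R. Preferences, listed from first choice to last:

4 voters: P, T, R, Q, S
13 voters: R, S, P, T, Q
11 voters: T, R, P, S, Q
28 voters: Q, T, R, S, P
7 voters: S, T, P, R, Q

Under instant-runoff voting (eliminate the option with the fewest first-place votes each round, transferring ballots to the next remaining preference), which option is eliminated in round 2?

S

Round 1: T 11, Q 28, P 4, S 7, R 13. Eliminate P.
Round 2: T 15, Q 28, S 7, R 13. Eliminate S.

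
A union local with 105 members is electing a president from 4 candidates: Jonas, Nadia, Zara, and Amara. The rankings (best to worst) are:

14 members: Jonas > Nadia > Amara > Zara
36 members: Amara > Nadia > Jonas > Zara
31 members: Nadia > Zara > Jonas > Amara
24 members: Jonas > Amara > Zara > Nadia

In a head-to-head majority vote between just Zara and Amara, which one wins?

Voters preferring Zara to Amara: 31; preferring Amara to Zara: 74.
Amara wins the head-to-head.

Amara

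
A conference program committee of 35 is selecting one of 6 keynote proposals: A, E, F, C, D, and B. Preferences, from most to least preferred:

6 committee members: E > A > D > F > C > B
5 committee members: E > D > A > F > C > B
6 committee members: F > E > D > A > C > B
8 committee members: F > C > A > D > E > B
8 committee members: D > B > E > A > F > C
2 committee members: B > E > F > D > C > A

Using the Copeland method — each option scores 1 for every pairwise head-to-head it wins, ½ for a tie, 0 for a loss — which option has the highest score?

E

A: beats F, C, and B; loses to E and D → score 3.
E: beats A, F, C, D, and B → score 5.
F: beats C and B; loses to A, E, and D → score 2.
C: beats B; loses to A, E, F, and D → score 1.
D: beats A, F, C, and B; loses to E → score 4.
B: loses to A, E, F, C, and D → score 0.
E has the best pairwise record.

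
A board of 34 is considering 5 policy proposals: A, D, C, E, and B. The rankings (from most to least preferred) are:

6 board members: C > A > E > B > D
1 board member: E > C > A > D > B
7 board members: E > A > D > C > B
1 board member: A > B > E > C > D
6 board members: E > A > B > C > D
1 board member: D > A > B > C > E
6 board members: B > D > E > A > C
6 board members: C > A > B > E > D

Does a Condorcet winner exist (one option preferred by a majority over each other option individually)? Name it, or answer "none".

E vs A: 20–14 for E.
E vs D: 27–7 for E.
E vs C: 21–13 for E.
E vs B: 20–14 for E.
E beats every other option head-to-head.

E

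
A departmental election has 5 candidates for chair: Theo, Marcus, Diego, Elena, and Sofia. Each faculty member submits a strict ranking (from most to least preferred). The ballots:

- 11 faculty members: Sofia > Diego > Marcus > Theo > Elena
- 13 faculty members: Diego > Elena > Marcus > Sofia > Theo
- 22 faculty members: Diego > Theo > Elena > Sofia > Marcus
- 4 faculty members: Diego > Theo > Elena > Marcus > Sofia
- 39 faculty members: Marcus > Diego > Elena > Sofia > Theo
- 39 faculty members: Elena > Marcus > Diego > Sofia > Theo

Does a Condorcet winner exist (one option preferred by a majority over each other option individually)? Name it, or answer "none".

Checking pairwise contests:
Marcus beats Theo 102–26.
Elena beats Marcus 78–50.
Marcus beats Diego 78–50.
Diego beats Elena 89–39.
Marcus beats Sofia 95–33.
Every option loses at least one head-to-head, so there is no Condorcet winner.

none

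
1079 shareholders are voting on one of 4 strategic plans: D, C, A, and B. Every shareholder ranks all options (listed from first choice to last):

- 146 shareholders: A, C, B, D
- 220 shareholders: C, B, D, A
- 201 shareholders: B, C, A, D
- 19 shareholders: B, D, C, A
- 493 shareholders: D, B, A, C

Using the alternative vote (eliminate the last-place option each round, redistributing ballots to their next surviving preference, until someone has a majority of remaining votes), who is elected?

Round 1: D 493, C 220, A 146, B 220. Eliminate A.
Round 2: D 493, C 366, B 220. Eliminate B.
Round 3: D 512, C 567. C has a majority.

C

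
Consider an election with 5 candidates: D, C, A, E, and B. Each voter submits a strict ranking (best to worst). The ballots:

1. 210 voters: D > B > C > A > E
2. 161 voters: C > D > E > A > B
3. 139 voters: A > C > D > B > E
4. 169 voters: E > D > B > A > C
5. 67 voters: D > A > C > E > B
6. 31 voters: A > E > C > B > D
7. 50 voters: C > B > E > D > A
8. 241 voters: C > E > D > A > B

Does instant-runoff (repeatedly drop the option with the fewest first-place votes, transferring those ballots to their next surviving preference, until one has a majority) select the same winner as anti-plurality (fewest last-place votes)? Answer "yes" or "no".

Instant-runoff — R1 D 277, C 452, A 170, E 169, B 0 (B out); R2 D 277, C 452, A 170, E 169 (E out); R3 D 446, C 452, A 170 (A out); R4 D 446, C 622 (C winner). Winner: C.
Anti-plurality — last-place votes: D 31, C 169, A 50, E 349, B 469. Winner: D.
The two methods disagree.

no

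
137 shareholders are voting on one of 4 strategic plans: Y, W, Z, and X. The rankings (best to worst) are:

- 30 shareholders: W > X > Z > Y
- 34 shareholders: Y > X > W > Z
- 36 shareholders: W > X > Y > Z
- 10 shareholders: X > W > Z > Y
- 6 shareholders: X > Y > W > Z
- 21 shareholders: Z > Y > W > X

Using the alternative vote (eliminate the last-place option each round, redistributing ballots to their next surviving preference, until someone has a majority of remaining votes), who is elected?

W

Round 1: Y 34, W 66, Z 21, X 16. Eliminate X.
Round 2: Y 40, W 76, Z 21. W has a majority.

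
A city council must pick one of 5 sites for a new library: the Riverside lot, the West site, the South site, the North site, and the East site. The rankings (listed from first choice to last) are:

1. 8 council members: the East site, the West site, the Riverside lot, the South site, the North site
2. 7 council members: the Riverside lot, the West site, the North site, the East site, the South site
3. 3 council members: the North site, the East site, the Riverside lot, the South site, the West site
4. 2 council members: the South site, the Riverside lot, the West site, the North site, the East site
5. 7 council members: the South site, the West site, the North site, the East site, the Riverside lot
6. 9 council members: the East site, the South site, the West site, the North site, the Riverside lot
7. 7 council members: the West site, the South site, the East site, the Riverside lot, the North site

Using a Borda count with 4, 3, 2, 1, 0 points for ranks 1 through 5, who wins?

the Riverside lot: 8·2 + 7·4 + 3·2 + 2·3 + 7·0 + 9·0 + 7·1 = 63
the West site: 8·3 + 7·3 + 3·0 + 2·2 + 7·3 + 9·2 + 7·4 = 116
the South site: 8·1 + 7·0 + 3·1 + 2·4 + 7·4 + 9·3 + 7·3 = 95
the North site: 8·0 + 7·2 + 3·4 + 2·1 + 7·2 + 9·1 + 7·0 = 51
the East site: 8·4 + 7·1 + 3·3 + 2·0 + 7·1 + 9·4 + 7·2 = 105
the West site has the highest Borda score (116).

the West site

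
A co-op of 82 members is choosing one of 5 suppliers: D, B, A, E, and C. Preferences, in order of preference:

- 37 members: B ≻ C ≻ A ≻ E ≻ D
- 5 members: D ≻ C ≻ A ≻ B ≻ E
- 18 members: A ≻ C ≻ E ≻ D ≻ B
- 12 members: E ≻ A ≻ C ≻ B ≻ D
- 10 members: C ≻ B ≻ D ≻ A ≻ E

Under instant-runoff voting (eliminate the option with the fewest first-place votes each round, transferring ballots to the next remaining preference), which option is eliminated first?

D

Round 1: D 5, B 37, A 18, E 12, C 10. Eliminate D.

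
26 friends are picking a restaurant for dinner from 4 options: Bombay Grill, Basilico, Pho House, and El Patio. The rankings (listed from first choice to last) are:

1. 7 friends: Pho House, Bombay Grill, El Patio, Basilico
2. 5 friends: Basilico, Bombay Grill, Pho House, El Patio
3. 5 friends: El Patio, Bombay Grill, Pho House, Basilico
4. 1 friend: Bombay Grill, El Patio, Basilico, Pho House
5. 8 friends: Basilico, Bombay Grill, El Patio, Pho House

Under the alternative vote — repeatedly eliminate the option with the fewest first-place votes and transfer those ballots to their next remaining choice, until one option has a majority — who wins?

Round 1: Bombay Grill 1, Basilico 13, Pho House 7, El Patio 5. Eliminate Bombay Grill.
Round 2: Basilico 13, Pho House 7, El Patio 6. Eliminate El Patio.
Round 3: Basilico 14, Pho House 12. Basilico has a majority.

Basilico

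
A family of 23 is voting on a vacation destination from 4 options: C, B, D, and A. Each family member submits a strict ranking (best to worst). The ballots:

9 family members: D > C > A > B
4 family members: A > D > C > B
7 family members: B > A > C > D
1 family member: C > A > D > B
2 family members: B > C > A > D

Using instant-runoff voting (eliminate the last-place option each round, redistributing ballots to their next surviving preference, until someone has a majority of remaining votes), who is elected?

Round 1: C 1, B 9, D 9, A 4. Eliminate C.
Round 2: B 9, D 9, A 5. Eliminate A.
Round 3: B 9, D 14. D has a majority.

D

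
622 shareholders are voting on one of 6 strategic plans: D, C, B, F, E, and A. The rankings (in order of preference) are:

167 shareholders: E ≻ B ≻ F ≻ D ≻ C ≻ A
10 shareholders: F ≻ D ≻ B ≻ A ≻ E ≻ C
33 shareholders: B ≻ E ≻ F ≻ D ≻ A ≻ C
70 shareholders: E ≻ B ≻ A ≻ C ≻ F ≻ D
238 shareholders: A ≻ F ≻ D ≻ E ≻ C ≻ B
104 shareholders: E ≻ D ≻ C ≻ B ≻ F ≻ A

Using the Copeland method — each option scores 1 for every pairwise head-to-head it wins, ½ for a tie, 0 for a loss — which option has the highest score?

D: beats C, B, and A; loses to F and E → score 3.
C: beats B; loses to D, F, E, and A → score 1.
B: beats F and A; loses to D, C, and E → score 2.
F: beats D, C, and A; loses to B and E → score 3.
E: beats D, C, B, F, and A → score 5.
A: beats C; loses to D, B, F, and E → score 1.
E has the best pairwise record.

E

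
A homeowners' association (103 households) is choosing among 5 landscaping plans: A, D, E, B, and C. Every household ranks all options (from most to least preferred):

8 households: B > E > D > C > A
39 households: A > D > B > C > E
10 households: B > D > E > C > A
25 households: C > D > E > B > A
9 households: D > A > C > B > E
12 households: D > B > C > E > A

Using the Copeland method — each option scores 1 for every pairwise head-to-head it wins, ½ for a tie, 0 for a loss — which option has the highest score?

D

A: loses to D, E, B, and C → score 0.
D: beats A, E, B, and C → score 4.
E: beats A; loses to D, B, and C → score 1.
B: beats A, E, and C; loses to D → score 3.
C: beats A and E; loses to D and B → score 2.
D has the best pairwise record.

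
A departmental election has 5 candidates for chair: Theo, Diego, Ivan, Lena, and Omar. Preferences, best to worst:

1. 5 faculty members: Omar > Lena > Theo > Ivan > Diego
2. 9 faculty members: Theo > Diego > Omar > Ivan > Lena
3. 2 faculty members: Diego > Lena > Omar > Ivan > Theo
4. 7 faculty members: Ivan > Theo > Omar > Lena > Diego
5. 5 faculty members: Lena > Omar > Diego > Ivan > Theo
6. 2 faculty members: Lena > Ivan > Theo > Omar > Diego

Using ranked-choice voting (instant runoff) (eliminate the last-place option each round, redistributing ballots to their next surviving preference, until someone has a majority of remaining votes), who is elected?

Round 1: Theo 9, Diego 2, Ivan 7, Lena 7, Omar 5. Eliminate Diego.
Round 2: Theo 9, Ivan 7, Lena 9, Omar 5. Eliminate Omar.
Round 3: Theo 9, Ivan 7, Lena 14. Eliminate Ivan.
Round 4: Theo 16, Lena 14. Theo has a majority.

Theo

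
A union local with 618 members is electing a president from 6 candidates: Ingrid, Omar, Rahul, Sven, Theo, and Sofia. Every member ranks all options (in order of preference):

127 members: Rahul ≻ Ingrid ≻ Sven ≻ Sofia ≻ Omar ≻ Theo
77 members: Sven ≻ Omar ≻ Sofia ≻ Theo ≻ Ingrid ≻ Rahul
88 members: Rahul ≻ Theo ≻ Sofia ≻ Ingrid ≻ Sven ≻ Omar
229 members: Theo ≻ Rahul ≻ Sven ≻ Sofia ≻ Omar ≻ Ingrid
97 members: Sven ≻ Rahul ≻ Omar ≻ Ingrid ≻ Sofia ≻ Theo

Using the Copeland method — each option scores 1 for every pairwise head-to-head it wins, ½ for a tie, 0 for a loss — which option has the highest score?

Rahul

Ingrid: loses to Omar, Rahul, Sven, Theo, and Sofia → score 0.
Omar: beats Ingrid; loses to Rahul, Sven, Theo, and Sofia → score 1.
Rahul: beats Ingrid, Omar, Sven, Theo, and Sofia → score 5.
Sven: beats Ingrid, Omar, and Sofia; loses to Rahul and Theo → score 3.
Theo: beats Ingrid, Omar, Sven, and Sofia; loses to Rahul → score 4.
Sofia: beats Ingrid and Omar; loses to Rahul, Sven, and Theo → score 2.
Rahul has the best pairwise record.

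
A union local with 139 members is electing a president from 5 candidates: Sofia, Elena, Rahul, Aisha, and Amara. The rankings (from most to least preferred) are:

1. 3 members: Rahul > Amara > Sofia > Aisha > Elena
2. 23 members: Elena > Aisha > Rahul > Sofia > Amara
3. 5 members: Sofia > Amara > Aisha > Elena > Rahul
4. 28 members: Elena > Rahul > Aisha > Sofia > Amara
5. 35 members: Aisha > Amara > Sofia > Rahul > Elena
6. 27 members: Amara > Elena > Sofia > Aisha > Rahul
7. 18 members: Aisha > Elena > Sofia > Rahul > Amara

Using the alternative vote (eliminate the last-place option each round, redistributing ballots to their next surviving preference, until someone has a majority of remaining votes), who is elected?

Elena

Round 1: Sofia 5, Elena 51, Rahul 3, Aisha 53, Amara 27. Eliminate Rahul.
Round 2: Sofia 5, Elena 51, Aisha 53, Amara 30. Eliminate Sofia.
Round 3: Elena 51, Aisha 53, Amara 35. Eliminate Amara.
Round 4: Elena 78, Aisha 61. Elena has a majority.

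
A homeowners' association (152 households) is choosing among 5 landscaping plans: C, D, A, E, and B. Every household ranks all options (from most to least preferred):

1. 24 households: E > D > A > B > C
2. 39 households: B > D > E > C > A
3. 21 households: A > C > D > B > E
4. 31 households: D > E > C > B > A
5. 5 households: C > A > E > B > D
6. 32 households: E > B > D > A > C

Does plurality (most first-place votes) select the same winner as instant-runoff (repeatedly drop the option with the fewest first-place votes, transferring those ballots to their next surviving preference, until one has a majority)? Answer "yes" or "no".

no

Plurality — first-place votes: C 5, D 31, A 21, E 56, B 39. Winner: E.
Instant-runoff — R1 C 5, D 31, A 21, E 56, B 39 (C out); R2 D 31, A 26, E 56, B 39 (A out); R3 D 52, E 61, B 39 (B out); R4 D 91, E 61 (D winner). Winner: D.
The two methods disagree.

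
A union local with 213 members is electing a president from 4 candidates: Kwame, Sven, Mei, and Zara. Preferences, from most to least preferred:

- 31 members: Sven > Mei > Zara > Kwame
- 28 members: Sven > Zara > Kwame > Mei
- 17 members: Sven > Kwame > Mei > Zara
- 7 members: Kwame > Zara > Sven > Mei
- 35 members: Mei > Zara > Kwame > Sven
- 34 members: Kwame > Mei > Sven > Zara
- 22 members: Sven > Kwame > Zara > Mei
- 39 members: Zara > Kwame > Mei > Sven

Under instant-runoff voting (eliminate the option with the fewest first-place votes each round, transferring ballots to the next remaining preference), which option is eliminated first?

Round 1: Kwame 41, Sven 98, Mei 35, Zara 39. Eliminate Mei.

Mei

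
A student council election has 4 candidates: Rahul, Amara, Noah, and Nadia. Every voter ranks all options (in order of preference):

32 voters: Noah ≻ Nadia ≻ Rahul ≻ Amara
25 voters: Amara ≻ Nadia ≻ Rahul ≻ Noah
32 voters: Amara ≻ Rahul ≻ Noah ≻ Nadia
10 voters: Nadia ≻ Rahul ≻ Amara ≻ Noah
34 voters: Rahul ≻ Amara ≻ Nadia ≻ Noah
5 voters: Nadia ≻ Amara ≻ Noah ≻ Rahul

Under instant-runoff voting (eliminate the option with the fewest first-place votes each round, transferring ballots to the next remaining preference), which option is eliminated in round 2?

Noah

Round 1: Rahul 34, Amara 57, Noah 32, Nadia 15. Eliminate Nadia.
Round 2: Rahul 44, Amara 62, Noah 32. Eliminate Noah.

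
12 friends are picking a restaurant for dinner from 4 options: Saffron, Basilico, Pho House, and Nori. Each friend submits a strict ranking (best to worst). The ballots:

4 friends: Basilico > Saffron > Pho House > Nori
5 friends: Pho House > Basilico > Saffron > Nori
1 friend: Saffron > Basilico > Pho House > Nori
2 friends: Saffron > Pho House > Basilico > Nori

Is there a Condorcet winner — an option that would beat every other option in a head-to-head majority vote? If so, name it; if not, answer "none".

none

Checking pairwise contests:
Basilico beats Saffron 9–3.
Pho House beats Basilico 7–5.
Saffron beats Pho House 7–5.
Saffron beats Nori 12–0.
Every option loses at least one head-to-head, so there is no Condorcet winner.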